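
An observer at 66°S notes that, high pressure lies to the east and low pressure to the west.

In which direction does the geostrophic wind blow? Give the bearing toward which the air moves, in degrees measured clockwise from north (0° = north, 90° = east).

The pressure-gradient force points toward the west (bearing 270°).
Geostrophic balance: in the Southern Hemisphere the Coriolis force deflects motion to the left, so the geostrophic wind blows 90° to the left of the pressure-gradient force (low pressure on the right).
Rotating 270° by 90° counterclockwise gives 180° — the wind blows toward the south.

180°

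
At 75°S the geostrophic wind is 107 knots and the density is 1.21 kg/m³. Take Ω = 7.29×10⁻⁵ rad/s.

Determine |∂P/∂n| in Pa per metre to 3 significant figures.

Coriolis parameter at 75°S:
f = 2Ω sin φ = 2 × 7.29×10⁻⁵ × sin 75° = 1.41×10⁻⁴ s⁻¹
Wind speed in SI: 107 knots = 55.0 m/s
Geostrophic balance rearranged: |∂P/∂n| = f ρ V_g
|∂P/∂n| = 1.41×10⁻⁴ × 1.21 × 55.0 = 9.38×10⁻³ Pa/m

9.38×10⁻³ Pa/m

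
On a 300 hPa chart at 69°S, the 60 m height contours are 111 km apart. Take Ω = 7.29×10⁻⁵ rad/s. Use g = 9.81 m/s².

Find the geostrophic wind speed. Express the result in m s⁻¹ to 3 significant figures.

39.0 m s⁻¹

Coriolis parameter at 69°S:
f = 2Ω sin φ = 2 × 7.29×10⁻⁵ × sin 69° = 1.36×10⁻⁴ s⁻¹
Height gradient: |∂Z/∂n| = 60 m / 111000 m = 5.41×10⁻⁴
On a pressure surface, geostrophic balance gives V_g = (g/f)|∂Z/∂n|:
V_g = 9.81 × 5.41×10⁻⁴ / 1.36×10⁻⁴ = 39.0 m/s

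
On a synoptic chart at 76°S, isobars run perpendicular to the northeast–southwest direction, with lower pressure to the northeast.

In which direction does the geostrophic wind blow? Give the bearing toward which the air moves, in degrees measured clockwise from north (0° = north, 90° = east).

The pressure-gradient force points toward the northeast (bearing 045°).
Geostrophic balance: in the Southern Hemisphere the Coriolis force deflects motion to the left, so the geostrophic wind blows 90° to the left of the pressure-gradient force (low pressure on the right).
Rotating 045° by 90° counterclockwise gives 315° — the wind blows toward the northwest.

315°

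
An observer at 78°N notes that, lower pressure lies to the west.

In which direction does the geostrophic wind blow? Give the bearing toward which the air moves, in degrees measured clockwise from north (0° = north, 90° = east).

000°

The pressure-gradient force points toward the west (bearing 270°).
Geostrophic balance: in the Northern Hemisphere the Coriolis force deflects motion to the right, so the geostrophic wind blows 90° to the right of the pressure-gradient force (low pressure on the left).
Rotating 270° by 90° clockwise gives 000° — the wind blows toward the north.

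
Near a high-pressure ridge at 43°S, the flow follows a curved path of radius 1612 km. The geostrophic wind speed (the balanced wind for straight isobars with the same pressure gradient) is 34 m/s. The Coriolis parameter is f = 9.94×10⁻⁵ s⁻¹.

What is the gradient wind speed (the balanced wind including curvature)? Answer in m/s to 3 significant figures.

Around a high, pressure-gradient force acts outward with centrifugal, so Coriolis balances both:
fV = (1/ρ)|∂P/∂n| + V²/R  →  V² − fR·V + fR·V_g = 0
With fR = 9.94×10⁻⁵ × 1612×10³ m = 160 m/s:
V = [fR − √((fR)² − 4 fR V_g)]/2 = [160 − √(160² − 4×160×34)]/2 = 49 m/s
Supergeostrophic (V > V_g = 34 m/s), as expected around a high.

49.0 m/s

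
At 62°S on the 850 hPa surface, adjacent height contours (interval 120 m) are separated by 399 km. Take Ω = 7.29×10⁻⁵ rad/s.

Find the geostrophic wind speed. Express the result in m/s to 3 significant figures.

22.9 m/s

Coriolis parameter at 62°S:
f = 2Ω sin φ = 2 × 7.29×10⁻⁵ × sin 62° = 1.29×10⁻⁴ s⁻¹
Height gradient: |∂Z/∂n| = 120 m / 399000 m = 3.01×10⁻⁴
On a pressure surface, geostrophic balance gives V_g = (g/f)|∂Z/∂n|:
V_g = 9.81 × 3.01×10⁻⁴ / 1.29×10⁻⁴ = 22.9 m/s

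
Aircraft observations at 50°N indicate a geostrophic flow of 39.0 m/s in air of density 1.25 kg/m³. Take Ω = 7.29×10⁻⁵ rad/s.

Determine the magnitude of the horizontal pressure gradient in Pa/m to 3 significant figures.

5.44×10⁻³ Pa/m

Coriolis parameter at 50°N:
f = 2Ω sin φ = 2 × 7.29×10⁻⁵ × sin 50° = 1.12×10⁻⁴ s⁻¹
Geostrophic balance rearranged: |∂P/∂n| = f ρ V_g
|∂P/∂n| = 1.12×10⁻⁴ × 1.25 × 39.0 = 5.44×10⁻³ Pa/m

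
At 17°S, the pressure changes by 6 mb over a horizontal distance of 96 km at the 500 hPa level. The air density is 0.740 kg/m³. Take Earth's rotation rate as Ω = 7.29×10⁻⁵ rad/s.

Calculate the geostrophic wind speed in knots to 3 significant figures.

Coriolis parameter at 17°S:
f = 2Ω sin φ = 2 × 7.29×10⁻⁵ × sin 17° = 4.26×10⁻⁵ s⁻¹
Pressure gradient: |∂P/∂n| = 600 Pa / 96000 m = 6.25×10⁻³ Pa/m
Geostrophic balance (pressure-gradient force = Coriolis force):
V_g = (1/(fρ)) |∂P/∂n| = 6.25×10⁻³ / (4.26×10⁻⁵ × 0.740) = 198 m/s
Converting: 198 m/s × 1.944 = 385 knots

385 knots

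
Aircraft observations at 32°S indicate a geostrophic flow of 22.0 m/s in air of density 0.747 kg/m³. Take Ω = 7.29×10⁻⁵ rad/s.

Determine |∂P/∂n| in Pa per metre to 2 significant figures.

Coriolis parameter at 32°S:
f = 2Ω sin φ = 2 × 7.29×10⁻⁵ × sin 32° = 7.73×10⁻⁵ s⁻¹
Geostrophic balance rearranged: |∂P/∂n| = f ρ V_g
|∂P/∂n| = 7.73×10⁻⁵ × 0.747 × 22.0 = 1.27×10⁻³ Pa/m

1.3×10⁻³ Pa/m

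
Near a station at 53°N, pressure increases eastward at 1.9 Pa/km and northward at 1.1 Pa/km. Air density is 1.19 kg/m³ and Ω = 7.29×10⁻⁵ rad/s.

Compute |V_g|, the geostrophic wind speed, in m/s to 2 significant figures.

16 m/s

Coriolis parameter at 53°N:
f = 2Ω sin φ = 2 × 7.29×10⁻⁵ × sin 53° = 1.16×10⁻⁴ s⁻¹
Component geostrophic relations (x east, y north):
u_g = −(1/(fρ)) ∂P/∂y,  v_g = (1/(fρ)) ∂P/∂x
u_g = −(1.1×10⁻³)/(1.16×10⁻⁴ × 1.19) = −7.94 m/s;  v_g = (1.9×10⁻³)/(1.16×10⁻⁴ × 1.19) = 13.7 m/s
|V_g| = √(u_g² + v_g²) = 15.8 m/s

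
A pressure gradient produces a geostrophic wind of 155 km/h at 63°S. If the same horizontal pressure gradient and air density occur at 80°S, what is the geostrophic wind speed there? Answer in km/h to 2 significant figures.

With the same pressure gradient and density, V_g ∝ 1/f ∝ 1/sin φ.
V₂ = V₁ · sin φ₁ / sin φ₂ = 155 × sin 63° / sin 80°
V₂ = 155 × 0.8910/0.9848 = 140 km/h

140 km/h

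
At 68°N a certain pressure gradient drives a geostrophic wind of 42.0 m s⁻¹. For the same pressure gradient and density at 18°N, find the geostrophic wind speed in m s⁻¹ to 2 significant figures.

130 m s⁻¹

With the same pressure gradient and density, V_g ∝ 1/f ∝ 1/sin φ.
V₂ = V₁ · sin φ₁ / sin φ₂ = 42.0 × sin 68° / sin 18°
V₂ = 42.0 × 0.9272/0.3090 = 130 m s⁻¹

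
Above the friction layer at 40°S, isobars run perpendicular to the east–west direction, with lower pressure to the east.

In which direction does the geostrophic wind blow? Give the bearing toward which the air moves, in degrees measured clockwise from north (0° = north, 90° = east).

000°

The pressure-gradient force points toward the east (bearing 090°).
Geostrophic balance: in the Southern Hemisphere the Coriolis force deflects motion to the left, so the geostrophic wind blows 90° to the left of the pressure-gradient force (low pressure on the right).
Rotating 090° by 90° counterclockwise gives 000° — the wind blows toward the north.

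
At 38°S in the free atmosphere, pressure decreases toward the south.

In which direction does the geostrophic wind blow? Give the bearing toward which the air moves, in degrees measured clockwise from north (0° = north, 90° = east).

The pressure-gradient force points toward the south (bearing 180°).
Geostrophic balance: in the Southern Hemisphere the Coriolis force deflects motion to the left, so the geostrophic wind blows 90° to the left of the pressure-gradient force (low pressure on the right).
Rotating 180° by 90° counterclockwise gives 090° — the wind blows toward the east.

090°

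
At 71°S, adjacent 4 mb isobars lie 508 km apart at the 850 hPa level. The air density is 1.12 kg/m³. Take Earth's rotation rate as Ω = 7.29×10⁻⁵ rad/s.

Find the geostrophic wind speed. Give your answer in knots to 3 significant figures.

Coriolis parameter at 71°S:
f = 2Ω sin φ = 2 × 7.29×10⁻⁵ × sin 71° = 1.38×10⁻⁴ s⁻¹
Pressure gradient: |∂P/∂n| = 400 Pa / 508000 m = 7.87×10⁻⁴ Pa/m
Geostrophic balance (pressure-gradient force = Coriolis force):
V_g = (1/(fρ)) |∂P/∂n| = 7.87×10⁻⁴ / (1.38×10⁻⁴ × 1.12) = 5.10 m/s
Converting: 5.10 m/s × 1.944 = 9.91 knots

9.91 knots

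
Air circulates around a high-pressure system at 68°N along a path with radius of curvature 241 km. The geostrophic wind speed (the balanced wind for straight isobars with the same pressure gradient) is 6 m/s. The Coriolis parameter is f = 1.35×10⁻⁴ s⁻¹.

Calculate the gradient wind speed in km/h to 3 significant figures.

28.6 km/h

Around a high, pressure-gradient force acts outward with centrifugal, so Coriolis balances both:
fV = (1/ρ)|∂P/∂n| + V²/R  →  V² − fR·V + fR·V_g = 0
With fR = 1.35×10⁻⁴ × 241×10³ m = 32.5 m/s:
V = [fR − √((fR)² − 4 fR V_g)]/2 = [32.5 − √(32.5² − 4×32.5×6)]/2 = 7.94 m/s
Supergeostrophic (V > V_g = 6 m/s), as expected around a high.
Converting: 7.94 m/s × 3.6 = 28.6 km/h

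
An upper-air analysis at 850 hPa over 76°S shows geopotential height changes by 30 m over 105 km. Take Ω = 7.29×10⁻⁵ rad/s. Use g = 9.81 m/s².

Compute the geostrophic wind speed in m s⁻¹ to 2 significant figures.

Coriolis parameter at 76°S:
f = 2Ω sin φ = 2 × 7.29×10⁻⁵ × sin 76° = 1.41×10⁻⁴ s⁻¹
Height gradient: |∂Z/∂n| = 30 m / 105000 m = 2.86×10⁻⁴
On a pressure surface, geostrophic balance gives V_g = (g/f)|∂Z/∂n|:
V_g = 9.81 × 2.86×10⁻⁴ / 1.41×10⁻⁴ = 19.8 m/s

20 m s⁻¹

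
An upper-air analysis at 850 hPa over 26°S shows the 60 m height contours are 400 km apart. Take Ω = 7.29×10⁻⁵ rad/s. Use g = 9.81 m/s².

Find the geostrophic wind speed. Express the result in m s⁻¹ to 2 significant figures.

Coriolis parameter at 26°S:
f = 2Ω sin φ = 2 × 7.29×10⁻⁵ × sin 26° = 6.39×10⁻⁵ s⁻¹
Height gradient: |∂Z/∂n| = 60 m / 400000 m = 1.50×10⁻⁴
On a pressure surface, geostrophic balance gives V_g = (g/f)|∂Z/∂n|:
V_g = 9.81 × 1.50×10⁻⁴ / 6.39×10⁻⁵ = 23.0 m/s

23 m s⁻¹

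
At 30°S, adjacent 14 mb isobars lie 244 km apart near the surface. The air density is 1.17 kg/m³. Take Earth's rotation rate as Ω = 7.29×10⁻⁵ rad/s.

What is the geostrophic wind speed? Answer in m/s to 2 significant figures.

Coriolis parameter at 30°S:
f = 2Ω sin φ = 2 × 7.29×10⁻⁵ × sin 30° = 7.29×10⁻⁵ s⁻¹
Pressure gradient: |∂P/∂n| = 1400 Pa / 244000 m = 5.74×10⁻³ Pa/m
Geostrophic balance (pressure-gradient force = Coriolis force):
V_g = (1/(fρ)) |∂P/∂n| = 5.74×10⁻³ / (7.29×10⁻⁵ × 1.17) = 67.3 m/s

67 m/s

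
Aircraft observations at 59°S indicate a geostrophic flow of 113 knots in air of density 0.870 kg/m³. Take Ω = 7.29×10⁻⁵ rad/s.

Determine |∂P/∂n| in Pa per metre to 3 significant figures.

6.32×10⁻³ Pa/m

Coriolis parameter at 59°S:
f = 2Ω sin φ = 2 × 7.29×10⁻⁵ × sin 59° = 1.25×10⁻⁴ s⁻¹
Wind speed in SI: 113 knots = 58.1 m/s
Geostrophic balance rearranged: |∂P/∂n| = f ρ V_g
|∂P/∂n| = 1.25×10⁻⁴ × 0.870 × 58.1 = 6.32×10⁻³ Pa/m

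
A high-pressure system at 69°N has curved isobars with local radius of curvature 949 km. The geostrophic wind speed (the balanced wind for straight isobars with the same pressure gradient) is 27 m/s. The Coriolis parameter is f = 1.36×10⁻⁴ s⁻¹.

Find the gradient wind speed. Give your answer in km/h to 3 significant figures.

138 km/h

Around a high, pressure-gradient force acts outward with centrifugal, so Coriolis balances both:
fV = (1/ρ)|∂P/∂n| + V²/R  →  V² − fR·V + fR·V_g = 0
With fR = 1.36×10⁻⁴ × 949×10³ m = 129 m/s:
V = [fR − √((fR)² − 4 fR V_g)]/2 = [129 − √(129² − 4×129×27)]/2 = 38.5 m/s
Supergeostrophic (V > V_g = 27 m/s), as expected around a high.
Converting: 38.5 m/s × 3.6 = 138 km/h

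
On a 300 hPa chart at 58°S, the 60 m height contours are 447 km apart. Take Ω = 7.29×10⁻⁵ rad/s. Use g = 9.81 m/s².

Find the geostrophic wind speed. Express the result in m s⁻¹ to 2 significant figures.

11 m s⁻¹

Coriolis parameter at 58°S:
f = 2Ω sin φ = 2 × 7.29×10⁻⁵ × sin 58° = 1.24×10⁻⁴ s⁻¹
Height gradient: |∂Z/∂n| = 60 m / 447000 m = 1.34×10⁻⁴
On a pressure surface, geostrophic balance gives V_g = (g/f)|∂Z/∂n|:
V_g = 9.81 × 1.34×10⁻⁴ / 1.24×10⁻⁴ = 10.6 m/s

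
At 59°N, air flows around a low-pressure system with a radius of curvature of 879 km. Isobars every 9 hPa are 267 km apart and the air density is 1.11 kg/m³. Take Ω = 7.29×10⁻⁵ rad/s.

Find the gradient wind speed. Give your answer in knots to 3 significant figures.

Coriolis parameter at 59°N:
f = 2Ω sin φ = 2 × 7.29×10⁻⁵ × sin 59° = 1.25×10⁻⁴ s⁻¹
Pressure gradient: |∂P/∂n| = 900 Pa / 267000 m = 3.37×10⁻³ Pa/m
Geostrophic speed: V_g = |∂P/∂n|/(fρ) = 3.37×10⁻³/(1.25×10⁻⁴ × 1.11) = 24.3 m/s
Around a low, centrifugal force acts outward with Coriolis, so pressure-gradient force balances both:
(1/ρ)|∂P/∂n| = fV + V²/R  →  V² + fR·V − fR·V_g = 0
With fR = 1.25×10⁻⁴ × 879×10³ m = 110 m/s:
V = [−fR + √((fR)² + 4 fR V_g)]/2 = [−110 + √(110² + 4×110×24.3)]/2 = 20.5 m/s
Subgeostrophic (V < V_g = 24.3 m/s), as expected around a low.
Converting: 20.5 m/s × 1.944 = 39.8 knots

39.8 knots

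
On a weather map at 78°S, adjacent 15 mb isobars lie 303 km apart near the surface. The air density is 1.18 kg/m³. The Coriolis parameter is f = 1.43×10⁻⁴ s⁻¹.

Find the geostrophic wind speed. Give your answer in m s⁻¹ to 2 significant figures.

Pressure gradient: |∂P/∂n| = 1500 Pa / 303000 m = 4.95×10⁻³ Pa/m
Geostrophic balance (pressure-gradient force = Coriolis force):
V_g = (1/(fρ)) |∂P/∂n| = 4.95×10⁻³ / (1.43×10⁻⁴ × 1.18) = 29.3 m/s

29 m s⁻¹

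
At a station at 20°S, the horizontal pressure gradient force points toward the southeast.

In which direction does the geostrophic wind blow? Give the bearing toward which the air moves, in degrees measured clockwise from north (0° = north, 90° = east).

045°

The pressure-gradient force points toward the southeast (bearing 135°).
Geostrophic balance: in the Southern Hemisphere the Coriolis force deflects motion to the left, so the geostrophic wind blows 90° to the left of the pressure-gradient force (low pressure on the right).
Rotating 135° by 90° counterclockwise gives 045° — the wind blows toward the northeast.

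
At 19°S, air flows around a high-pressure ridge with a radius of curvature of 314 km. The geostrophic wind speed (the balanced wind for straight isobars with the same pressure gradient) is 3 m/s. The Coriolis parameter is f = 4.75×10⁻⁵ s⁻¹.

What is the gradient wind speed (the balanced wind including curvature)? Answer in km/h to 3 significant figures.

Around a high, pressure-gradient force acts outward with centrifugal, so Coriolis balances both:
fV = (1/ρ)|∂P/∂n| + V²/R  →  V² − fR·V + fR·V_g = 0
With fR = 4.75×10⁻⁵ × 314×10³ m = 14.9 m/s:
V = [fR − √((fR)² − 4 fR V_g)]/2 = [14.9 − √(14.9² − 4×14.9×3)]/2 = 4.16 m/s
Supergeostrophic (V > V_g = 3 m/s), as expected around a high.
Converting: 4.16 m/s × 3.6 = 15.0 km/h

15.0 km/h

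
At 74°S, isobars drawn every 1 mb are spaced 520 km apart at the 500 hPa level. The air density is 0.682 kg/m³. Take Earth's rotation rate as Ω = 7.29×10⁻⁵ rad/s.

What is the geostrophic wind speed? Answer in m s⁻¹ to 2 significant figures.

Coriolis parameter at 74°S:
f = 2Ω sin φ = 2 × 7.29×10⁻⁵ × sin 74° = 1.40×10⁻⁴ s⁻¹
Pressure gradient: |∂P/∂n| = 100 Pa / 520000 m = 1.92×10⁻⁴ Pa/m
Geostrophic balance (pressure-gradient force = Coriolis force):
V_g = (1/(fρ)) |∂P/∂n| = 1.92×10⁻⁴ / (1.40×10⁻⁴ × 0.682) = 2.01 m/s

2.0 m s⁻¹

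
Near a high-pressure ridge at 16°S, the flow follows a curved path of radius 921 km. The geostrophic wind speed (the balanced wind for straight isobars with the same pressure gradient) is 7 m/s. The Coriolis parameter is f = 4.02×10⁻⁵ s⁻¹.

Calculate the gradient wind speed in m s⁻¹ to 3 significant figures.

Around a high, pressure-gradient force acts outward with centrifugal, so Coriolis balances both:
fV = (1/ρ)|∂P/∂n| + V²/R  →  V² − fR·V + fR·V_g = 0
With fR = 4.02×10⁻⁵ × 921×10³ m = 37.0 m/s:
V = [fR − √((fR)² − 4 fR V_g)]/2 = [37.0 − √(37.0² − 4×37.0×7)]/2 = 9.37 m/s
Supergeostrophic (V > V_g = 7 m/s), as expected around a high.

9.37 m s⁻¹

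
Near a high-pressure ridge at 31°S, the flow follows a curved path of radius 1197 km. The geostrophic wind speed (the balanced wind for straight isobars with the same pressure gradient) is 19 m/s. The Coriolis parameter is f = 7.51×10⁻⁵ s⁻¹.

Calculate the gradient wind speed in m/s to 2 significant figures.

27 m/s

Around a high, pressure-gradient force acts outward with centrifugal, so Coriolis balances both:
fV = (1/ρ)|∂P/∂n| + V²/R  →  V² − fR·V + fR·V_g = 0
With fR = 7.51×10⁻⁵ × 1197×10³ m = 89.9 m/s:
V = [fR − √((fR)² − 4 fR V_g)]/2 = [89.9 − √(89.9² − 4×89.9×19)]/2 = 27.3 m/s
Supergeostrophic (V > V_g = 19 m/s), as expected around a high.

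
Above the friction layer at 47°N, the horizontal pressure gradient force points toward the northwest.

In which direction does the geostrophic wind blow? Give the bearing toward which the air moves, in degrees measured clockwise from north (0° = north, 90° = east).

045°

The pressure-gradient force points toward the northwest (bearing 315°).
Geostrophic balance: in the Northern Hemisphere the Coriolis force deflects motion to the right, so the geostrophic wind blows 90° to the right of the pressure-gradient force (low pressure on the left).
Rotating 315° by 90° clockwise gives 045° — the wind blows toward the northeast.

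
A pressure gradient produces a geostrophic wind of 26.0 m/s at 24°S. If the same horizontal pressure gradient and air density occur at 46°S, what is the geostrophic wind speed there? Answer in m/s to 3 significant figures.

14.7 m/s

With the same pressure gradient and density, V_g ∝ 1/f ∝ 1/sin φ.
V₂ = V₁ · sin φ₁ / sin φ₂ = 26.0 × sin 24° / sin 46°
V₂ = 26.0 × 0.4067/0.7193 = 14.7 m/s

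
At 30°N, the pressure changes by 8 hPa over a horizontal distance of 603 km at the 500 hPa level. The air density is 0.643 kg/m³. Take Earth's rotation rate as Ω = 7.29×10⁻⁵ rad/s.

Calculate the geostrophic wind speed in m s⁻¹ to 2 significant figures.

Coriolis parameter at 30°N:
f = 2Ω sin φ = 2 × 7.29×10⁻⁵ × sin 30° = 7.29×10⁻⁵ s⁻¹
Pressure gradient: |∂P/∂n| = 800 Pa / 603000 m = 1.33×10⁻³ Pa/m
Geostrophic balance (pressure-gradient force = Coriolis force):
V_g = (1/(fρ)) |∂P/∂n| = 1.33×10⁻³ / (7.29×10⁻⁵ × 0.643) = 28.3 m/s

28 m s⁻¹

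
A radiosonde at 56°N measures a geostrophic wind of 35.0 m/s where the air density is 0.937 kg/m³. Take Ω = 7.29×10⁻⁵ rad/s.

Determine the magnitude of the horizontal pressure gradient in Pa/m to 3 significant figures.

3.96×10⁻³ Pa/m

Coriolis parameter at 56°N:
f = 2Ω sin φ = 2 × 7.29×10⁻⁵ × sin 56° = 1.21×10⁻⁴ s⁻¹
Geostrophic balance rearranged: |∂P/∂n| = f ρ V_g
|∂P/∂n| = 1.21×10⁻⁴ × 0.937 × 35.0 = 3.96×10⁻³ Pa/m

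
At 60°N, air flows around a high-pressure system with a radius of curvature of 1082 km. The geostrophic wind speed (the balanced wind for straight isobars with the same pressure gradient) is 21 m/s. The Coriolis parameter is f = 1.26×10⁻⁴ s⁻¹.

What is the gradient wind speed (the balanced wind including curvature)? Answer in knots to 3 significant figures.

50.4 knots

Around a high, pressure-gradient force acts outward with centrifugal, so Coriolis balances both:
fV = (1/ρ)|∂P/∂n| + V²/R  →  V² − fR·V + fR·V_g = 0
With fR = 1.26×10⁻⁴ × 1082×10³ m = 136 m/s:
V = [fR − √((fR)² − 4 fR V_g)]/2 = [136 − √(136² − 4×136×21)]/2 = 25.9 m/s
Supergeostrophic (V > V_g = 21 m/s), as expected around a high.
Converting: 25.9 m/s × 1.944 = 50.4 knots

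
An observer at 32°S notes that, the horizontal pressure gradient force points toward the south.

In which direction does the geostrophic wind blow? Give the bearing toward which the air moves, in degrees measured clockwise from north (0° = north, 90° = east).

The pressure-gradient force points toward the south (bearing 180°).
Geostrophic balance: in the Southern Hemisphere the Coriolis force deflects motion to the left, so the geostrophic wind blows 90° to the left of the pressure-gradient force (low pressure on the right).
Rotating 180° by 90° counterclockwise gives 090° — the wind blows toward the east.

090°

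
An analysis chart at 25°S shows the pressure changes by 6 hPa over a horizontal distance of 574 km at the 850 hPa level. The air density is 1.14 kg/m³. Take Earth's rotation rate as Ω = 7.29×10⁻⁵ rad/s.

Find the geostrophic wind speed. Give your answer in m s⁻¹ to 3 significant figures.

Coriolis parameter at 25°S:
f = 2Ω sin φ = 2 × 7.29×10⁻⁵ × sin 25° = 6.16×10⁻⁵ s⁻¹
Pressure gradient: |∂P/∂n| = 600 Pa / 574000 m = 1.05×10⁻³ Pa/m
Geostrophic balance (pressure-gradient force = Coriolis force):
V_g = (1/(fρ)) |∂P/∂n| = 1.05×10⁻³ / (6.16×10⁻⁵ × 1.14) = 14.9 m/s

14.9 m s⁻¹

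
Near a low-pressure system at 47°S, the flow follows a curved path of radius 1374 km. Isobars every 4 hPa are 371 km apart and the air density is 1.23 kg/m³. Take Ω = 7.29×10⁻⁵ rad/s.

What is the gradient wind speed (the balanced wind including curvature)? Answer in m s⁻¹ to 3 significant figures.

Coriolis parameter at 47°S:
f = 2Ω sin φ = 2 × 7.29×10⁻⁵ × sin 47° = 1.07×10⁻⁴ s⁻¹
Pressure gradient: |∂P/∂n| = 400 Pa / 371000 m = 1.08×10⁻³ Pa/m
Geostrophic speed: V_g = |∂P/∂n|/(fρ) = 1.08×10⁻³/(1.07×10⁻⁴ × 1.23) = 8.22 m/s
Around a low, centrifugal force acts outward with Coriolis, so pressure-gradient force balances both:
(1/ρ)|∂P/∂n| = fV + V²/R  →  V² + fR·V − fR·V_g = 0
With fR = 1.07×10⁻⁴ × 1374×10³ m = 147 m/s:
V = [−fR + √((fR)² + 4 fR V_g)]/2 = [−147 + √(147² + 4×147×8.22)]/2 = 7.8 m/s
Subgeostrophic (V < V_g = 8.22 m/s), as expected around a low.

7.80 m s⁻¹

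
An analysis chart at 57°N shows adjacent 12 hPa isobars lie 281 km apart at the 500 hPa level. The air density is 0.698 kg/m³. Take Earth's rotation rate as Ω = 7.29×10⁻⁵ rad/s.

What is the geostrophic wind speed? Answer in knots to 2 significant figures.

97 knots

Coriolis parameter at 57°N:
f = 2Ω sin φ = 2 × 7.29×10⁻⁵ × sin 57° = 1.22×10⁻⁴ s⁻¹
Pressure gradient: |∂P/∂n| = 1200 Pa / 281000 m = 4.27×10⁻³ Pa/m
Geostrophic balance (pressure-gradient force = Coriolis force):
V_g = (1/(fρ)) |∂P/∂n| = 4.27×10⁻³ / (1.22×10⁻⁴ × 0.698) = 50.0 m/s
Converting: 50.0 m/s × 1.944 = 97 knots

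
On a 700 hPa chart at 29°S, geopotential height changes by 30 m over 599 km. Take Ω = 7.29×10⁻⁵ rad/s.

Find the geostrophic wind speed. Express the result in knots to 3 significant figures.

13.5 knots

Coriolis parameter at 29°S:
f = 2Ω sin φ = 2 × 7.29×10⁻⁵ × sin 29° = 7.07×10⁻⁵ s⁻¹
Height gradient: |∂Z/∂n| = 30 m / 599000 m = 5.01×10⁻⁵
On a pressure surface, geostrophic balance gives V_g = (g/f)|∂Z/∂n|:
V_g = 9.81 × 5.01×10⁻⁵ / 7.07×10⁻⁵ = 6.95 m/s
Converting: 6.95 m/s × 1.944 = 13.5 knots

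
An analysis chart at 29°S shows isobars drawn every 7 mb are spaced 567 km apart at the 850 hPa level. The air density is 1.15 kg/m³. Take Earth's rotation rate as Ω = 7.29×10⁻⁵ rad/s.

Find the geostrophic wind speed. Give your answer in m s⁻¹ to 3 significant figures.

15.2 m s⁻¹

Coriolis parameter at 29°S:
f = 2Ω sin φ = 2 × 7.29×10⁻⁵ × sin 29° = 7.07×10⁻⁵ s⁻¹
Pressure gradient: |∂P/∂n| = 700 Pa / 567000 m = 1.23×10⁻³ Pa/m
Geostrophic balance (pressure-gradient force = Coriolis force):
V_g = (1/(fρ)) |∂P/∂n| = 1.23×10⁻³ / (7.07×10⁻⁵ × 1.15) = 15.2 m/s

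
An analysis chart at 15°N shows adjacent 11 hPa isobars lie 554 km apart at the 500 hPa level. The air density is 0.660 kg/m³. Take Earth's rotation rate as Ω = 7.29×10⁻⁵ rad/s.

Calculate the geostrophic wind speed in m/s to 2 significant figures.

Coriolis parameter at 15°N:
f = 2Ω sin φ = 2 × 7.29×10⁻⁵ × sin 15° = 3.77×10⁻⁵ s⁻¹
Pressure gradient: |∂P/∂n| = 1100 Pa / 554000 m = 1.99×10⁻³ Pa/m
Geostrophic balance (pressure-gradient force = Coriolis force):
V_g = (1/(fρ)) |∂P/∂n| = 1.99×10⁻³ / (3.77×10⁻⁵ × 0.660) = 79.7 m/s

80 m/s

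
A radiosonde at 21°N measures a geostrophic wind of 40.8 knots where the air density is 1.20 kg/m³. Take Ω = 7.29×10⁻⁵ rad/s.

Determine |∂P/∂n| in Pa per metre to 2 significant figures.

1.3×10⁻³ Pa/m

Coriolis parameter at 21°N:
f = 2Ω sin φ = 2 × 7.29×10⁻⁵ × sin 21° = 5.23×10⁻⁵ s⁻¹
Wind speed in SI: 40.8 knots = 21.0 m/s
Geostrophic balance rearranged: |∂P/∂n| = f ρ V_g
|∂P/∂n| = 5.23×10⁻⁵ × 1.20 × 21.0 = 1.32×10⁻³ Pa/m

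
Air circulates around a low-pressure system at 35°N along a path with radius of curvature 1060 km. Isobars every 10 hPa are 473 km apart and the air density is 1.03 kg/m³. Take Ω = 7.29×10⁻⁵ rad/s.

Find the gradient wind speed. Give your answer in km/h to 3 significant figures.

Coriolis parameter at 35°N:
f = 2Ω sin φ = 2 × 7.29×10⁻⁵ × sin 35° = 8.36×10⁻⁵ s⁻¹
Pressure gradient: |∂P/∂n| = 1000 Pa / 473000 m = 2.11×10⁻³ Pa/m
Geostrophic speed: V_g = |∂P/∂n|/(fρ) = 2.11×10⁻³/(8.36×10⁻⁵ × 1.03) = 24.5 m/s
Around a low, centrifugal force acts outward with Coriolis, so pressure-gradient force balances both:
(1/ρ)|∂P/∂n| = fV + V²/R  →  V² + fR·V − fR·V_g = 0
With fR = 8.36×10⁻⁵ × 1060×10³ m = 88.6 m/s:
V = [−fR + √((fR)² + 4 fR V_g)]/2 = [−88.6 + √(88.6² + 4×88.6×24.5)]/2 = 20 m/s
Subgeostrophic (V < V_g = 24.5 m/s), as expected around a low.
Converting: 20 m/s × 3.6 = 72.1 km/h

72.1 km/h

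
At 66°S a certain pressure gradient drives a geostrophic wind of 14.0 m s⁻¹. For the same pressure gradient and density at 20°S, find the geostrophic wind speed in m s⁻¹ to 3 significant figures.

37.4 m s⁻¹

With the same pressure gradient and density, V_g ∝ 1/f ∝ 1/sin φ.
V₂ = V₁ · sin φ₁ / sin φ₂ = 14.0 × sin 66° / sin 20°
V₂ = 14.0 × 0.9135/0.3420 = 37.4 m s⁻¹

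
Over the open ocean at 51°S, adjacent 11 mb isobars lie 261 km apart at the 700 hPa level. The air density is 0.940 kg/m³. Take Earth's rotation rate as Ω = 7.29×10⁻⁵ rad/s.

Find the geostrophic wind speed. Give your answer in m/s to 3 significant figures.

39.6 m/s

Coriolis parameter at 51°S:
f = 2Ω sin φ = 2 × 7.29×10⁻⁵ × sin 51° = 1.13×10⁻⁴ s⁻¹
Pressure gradient: |∂P/∂n| = 1100 Pa / 261000 m = 4.21×10⁻³ Pa/m
Geostrophic balance (pressure-gradient force = Coriolis force):
V_g = (1/(fρ)) |∂P/∂n| = 4.21×10⁻³ / (1.13×10⁻⁴ × 0.940) = 39.6 m/s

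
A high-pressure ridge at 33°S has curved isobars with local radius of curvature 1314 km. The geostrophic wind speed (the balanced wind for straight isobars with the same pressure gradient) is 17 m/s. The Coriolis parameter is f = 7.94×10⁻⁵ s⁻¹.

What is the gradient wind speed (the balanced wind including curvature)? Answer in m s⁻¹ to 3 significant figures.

Around a high, pressure-gradient force acts outward with centrifugal, so Coriolis balances both:
fV = (1/ρ)|∂P/∂n| + V²/R  →  V² − fR·V + fR·V_g = 0
With fR = 7.94×10⁻⁵ × 1314×10³ m = 104 m/s:
V = [fR − √((fR)² − 4 fR V_g)]/2 = [104 − √(104² − 4×104×17)]/2 = 21.4 m/s
Supergeostrophic (V > V_g = 17 m/s), as expected around a high.

21.4 m s⁻¹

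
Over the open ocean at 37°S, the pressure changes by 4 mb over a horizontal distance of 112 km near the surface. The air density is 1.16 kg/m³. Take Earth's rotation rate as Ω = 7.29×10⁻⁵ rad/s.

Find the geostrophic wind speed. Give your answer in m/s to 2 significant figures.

35 m/s

Coriolis parameter at 37°S:
f = 2Ω sin φ = 2 × 7.29×10⁻⁵ × sin 37° = 8.77×10⁻⁵ s⁻¹
Pressure gradient: |∂P/∂n| = 400 Pa / 112000 m = 3.57×10⁻³ Pa/m
Geostrophic balance (pressure-gradient force = Coriolis force):
V_g = (1/(fρ)) |∂P/∂n| = 3.57×10⁻³ / (8.77×10⁻⁵ × 1.16) = 35.1 m/s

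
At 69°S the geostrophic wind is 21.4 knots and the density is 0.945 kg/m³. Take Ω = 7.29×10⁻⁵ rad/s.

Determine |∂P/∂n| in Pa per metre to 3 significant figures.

1.42×10⁻³ Pa/m

Coriolis parameter at 69°S:
f = 2Ω sin φ = 2 × 7.29×10⁻⁵ × sin 69° = 1.36×10⁻⁴ s⁻¹
Wind speed in SI: 21.4 knots = 11.0 m/s
Geostrophic balance rearranged: |∂P/∂n| = f ρ V_g
|∂P/∂n| = 1.36×10⁻⁴ × 0.945 × 11.0 = 1.42×10⁻³ Pa/m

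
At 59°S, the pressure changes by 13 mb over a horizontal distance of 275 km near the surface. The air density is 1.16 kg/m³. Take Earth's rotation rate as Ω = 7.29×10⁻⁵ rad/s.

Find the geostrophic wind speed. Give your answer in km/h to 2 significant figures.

Coriolis parameter at 59°S:
f = 2Ω sin φ = 2 × 7.29×10⁻⁵ × sin 59° = 1.25×10⁻⁴ s⁻¹
Pressure gradient: |∂P/∂n| = 1300 Pa / 275000 m = 4.73×10⁻³ Pa/m
Geostrophic balance (pressure-gradient force = Coriolis force):
V_g = (1/(fρ)) |∂P/∂n| = 4.73×10⁻³ / (1.25×10⁻⁴ × 1.16) = 32.6 m/s
Converting: 32.6 m/s × 3.6 = 120 km/h

120 km/h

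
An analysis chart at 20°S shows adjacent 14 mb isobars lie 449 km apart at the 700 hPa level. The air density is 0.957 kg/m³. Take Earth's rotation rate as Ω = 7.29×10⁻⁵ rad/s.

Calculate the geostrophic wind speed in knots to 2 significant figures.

Coriolis parameter at 20°S:
f = 2Ω sin φ = 2 × 7.29×10⁻⁵ × sin 20° = 4.99×10⁻⁵ s⁻¹
Pressure gradient: |∂P/∂n| = 1400 Pa / 449000 m = 3.12×10⁻³ Pa/m
Geostrophic balance (pressure-gradient force = Coriolis force):
V_g = (1/(fρ)) |∂P/∂n| = 3.12×10⁻³ / (4.99×10⁻⁵ × 0.957) = 65.3 m/s
Converting: 65.3 m/s × 1.944 = 130 knots

130 knots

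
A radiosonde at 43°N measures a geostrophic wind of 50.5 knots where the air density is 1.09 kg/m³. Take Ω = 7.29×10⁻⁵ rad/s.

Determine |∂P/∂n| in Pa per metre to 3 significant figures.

Coriolis parameter at 43°N:
f = 2Ω sin φ = 2 × 7.29×10⁻⁵ × sin 43° = 9.94×10⁻⁵ s⁻¹
Wind speed in SI: 50.5 knots = 26.0 m/s
Geostrophic balance rearranged: |∂P/∂n| = f ρ V_g
|∂P/∂n| = 9.94×10⁻⁵ × 1.09 × 26.0 = 2.82×10⁻³ Pa/m

2.82×10⁻³ Pa/m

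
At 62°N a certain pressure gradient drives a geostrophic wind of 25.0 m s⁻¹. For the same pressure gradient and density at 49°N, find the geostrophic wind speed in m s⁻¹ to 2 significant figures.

With the same pressure gradient and density, V_g ∝ 1/f ∝ 1/sin φ.
V₂ = V₁ · sin φ₁ / sin φ₂ = 25.0 × sin 62° / sin 49°
V₂ = 25.0 × 0.8829/0.7547 = 29 m s⁻¹

29 m s⁻¹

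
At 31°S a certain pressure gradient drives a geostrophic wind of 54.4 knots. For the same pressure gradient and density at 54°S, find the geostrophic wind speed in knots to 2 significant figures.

With the same pressure gradient and density, V_g ∝ 1/f ∝ 1/sin φ.
V₂ = V₁ · sin φ₁ / sin φ₂ = 54.4 × sin 31° / sin 54°
V₂ = 54.4 × 0.5150/0.8090 = 35 knots

35 knots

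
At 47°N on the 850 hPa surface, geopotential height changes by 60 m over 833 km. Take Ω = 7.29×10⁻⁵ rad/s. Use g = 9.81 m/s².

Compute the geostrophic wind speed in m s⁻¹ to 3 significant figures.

6.63 m s⁻¹

Coriolis parameter at 47°N:
f = 2Ω sin φ = 2 × 7.29×10⁻⁵ × sin 47° = 1.07×10⁻⁴ s⁻¹
Height gradient: |∂Z/∂n| = 60 m / 833000 m = 7.20×10⁻⁵
On a pressure surface, geostrophic balance gives V_g = (g/f)|∂Z/∂n|:
V_g = 9.81 × 7.20×10⁻⁵ / 1.07×10⁻⁴ = 6.63 m/s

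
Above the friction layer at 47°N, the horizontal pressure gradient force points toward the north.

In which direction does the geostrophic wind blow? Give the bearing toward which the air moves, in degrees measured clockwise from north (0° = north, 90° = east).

The pressure-gradient force points toward the north (bearing 000°).
Geostrophic balance: in the Northern Hemisphere the Coriolis force deflects motion to the right, so the geostrophic wind blows 90° to the right of the pressure-gradient force (low pressure on the left).
Rotating 000° by 90° clockwise gives 090° — the wind blows toward the east.

090°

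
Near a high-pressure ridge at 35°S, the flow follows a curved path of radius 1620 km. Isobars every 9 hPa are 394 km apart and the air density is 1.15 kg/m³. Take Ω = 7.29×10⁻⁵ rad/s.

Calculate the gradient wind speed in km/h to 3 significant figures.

Coriolis parameter at 35°S:
f = 2Ω sin φ = 2 × 7.29×10⁻⁵ × sin 35° = 8.36×10⁻⁵ s⁻¹
Pressure gradient: |∂P/∂n| = 900 Pa / 394000 m = 2.28×10⁻³ Pa/m
Geostrophic speed: V_g = |∂P/∂n|/(fρ) = 2.28×10⁻³/(8.36×10⁻⁵ × 1.15) = 23.8 m/s
Around a high, pressure-gradient force acts outward with centrifugal, so Coriolis balances both:
fV = (1/ρ)|∂P/∂n| + V²/R  →  V² − fR·V + fR·V_g = 0
With fR = 8.36×10⁻⁵ × 1620×10³ m = 135 m/s:
V = [fR − √((fR)² − 4 fR V_g)]/2 = [135 − √(135² − 4×135×23.8)]/2 = 30.7 m/s
Supergeostrophic (V > V_g = 23.8 m/s), as expected around a high.
Converting: 30.7 m/s × 3.6 = 111 km/h

111 km/h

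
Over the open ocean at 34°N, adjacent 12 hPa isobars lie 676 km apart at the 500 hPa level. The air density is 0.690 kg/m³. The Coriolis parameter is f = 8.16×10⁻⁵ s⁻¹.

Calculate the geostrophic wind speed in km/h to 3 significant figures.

Pressure gradient: |∂P/∂n| = 1200 Pa / 676000 m = 1.78×10⁻³ Pa/m
Geostrophic balance (pressure-gradient force = Coriolis force):
V_g = (1/(fρ)) |∂P/∂n| = 1.78×10⁻³ / (8.16×10⁻⁵ × 0.690) = 31.5 m/s
Converting: 31.5 m/s × 3.6 = 114 km/h

114 km/h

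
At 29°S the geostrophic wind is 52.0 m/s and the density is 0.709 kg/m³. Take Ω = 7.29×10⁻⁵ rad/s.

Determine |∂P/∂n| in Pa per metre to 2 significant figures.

Coriolis parameter at 29°S:
f = 2Ω sin φ = 2 × 7.29×10⁻⁵ × sin 29° = 7.07×10⁻⁵ s⁻¹
Geostrophic balance rearranged: |∂P/∂n| = f ρ V_g
|∂P/∂n| = 7.07×10⁻⁵ × 0.709 × 52.0 = 2.61×10⁻³ Pa/m

2.6×10⁻³ Pa/m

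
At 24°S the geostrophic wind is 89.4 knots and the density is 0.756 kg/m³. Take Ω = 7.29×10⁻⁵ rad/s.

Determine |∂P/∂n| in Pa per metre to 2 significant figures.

Coriolis parameter at 24°S:
f = 2Ω sin φ = 2 × 7.29×10⁻⁵ × sin 24° = 5.93×10⁻⁵ s⁻¹
Wind speed in SI: 89.4 knots = 46.0 m/s
Geostrophic balance rearranged: |∂P/∂n| = f ρ V_g
|∂P/∂n| = 5.93×10⁻⁵ × 0.756 × 46.0 = 2.06×10⁻³ Pa/m

2.1×10⁻³ Pa/m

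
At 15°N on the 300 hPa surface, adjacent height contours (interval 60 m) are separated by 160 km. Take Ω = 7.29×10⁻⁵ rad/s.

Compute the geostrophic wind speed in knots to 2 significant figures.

Coriolis parameter at 15°N:
f = 2Ω sin φ = 2 × 7.29×10⁻⁵ × sin 15° = 3.77×10⁻⁵ s⁻¹
Height gradient: |∂Z/∂n| = 60 m / 160000 m = 3.75×10⁻⁴
On a pressure surface, geostrophic balance gives V_g = (g/f)|∂Z/∂n|:
V_g = 9.81 × 3.75×10⁻⁴ / 3.77×10⁻⁵ = 97.5 m/s
Converting: 97.5 m/s × 1.944 = 190 knots

190 knots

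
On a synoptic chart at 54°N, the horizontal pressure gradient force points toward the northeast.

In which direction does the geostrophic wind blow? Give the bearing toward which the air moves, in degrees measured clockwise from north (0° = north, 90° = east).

The pressure-gradient force points toward the northeast (bearing 045°).
Geostrophic balance: in the Northern Hemisphere the Coriolis force deflects motion to the right, so the geostrophic wind blows 90° to the right of the pressure-gradient force (low pressure on the left).
Rotating 045° by 90° clockwise gives 135° — the wind blows toward the southeast.

135°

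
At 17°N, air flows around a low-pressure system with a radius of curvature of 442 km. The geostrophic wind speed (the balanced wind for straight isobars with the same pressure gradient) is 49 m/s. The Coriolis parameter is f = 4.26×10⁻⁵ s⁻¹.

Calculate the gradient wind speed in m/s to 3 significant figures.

Around a low, centrifugal force acts outward with Coriolis, so pressure-gradient force balances both:
(1/ρ)|∂P/∂n| = fV + V²/R  →  V² + fR·V − fR·V_g = 0
With fR = 4.26×10⁻⁵ × 442×10³ m = 18.8 m/s:
V = [−fR + √((fR)² + 4 fR V_g)]/2 = [−18.8 + √(18.8² + 4×18.8×49)]/2 = 22.4 m/s
Subgeostrophic (V < V_g = 49 m/s), as expected around a low.

22.4 m/s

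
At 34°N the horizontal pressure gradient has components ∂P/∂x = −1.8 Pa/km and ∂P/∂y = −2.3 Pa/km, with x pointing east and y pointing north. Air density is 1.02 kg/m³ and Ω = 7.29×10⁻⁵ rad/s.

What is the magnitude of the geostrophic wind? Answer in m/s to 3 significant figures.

Coriolis parameter at 34°N:
f = 2Ω sin φ = 2 × 7.29×10⁻⁵ × sin 34° = 8.15×10⁻⁵ s⁻¹
Component geostrophic relations (x east, y north):
u_g = −(1/(fρ)) ∂P/∂y,  v_g = (1/(fρ)) ∂P/∂x
u_g = −(−2.3×10⁻³)/(8.15×10⁻⁵ × 1.02) = 27.7 m/s;  v_g = (−1.8×10⁻³)/(8.15×10⁻⁵ × 1.02) = −21.6 m/s
|V_g| = √(u_g² + v_g²) = 35.1 m/s

35.1 m/s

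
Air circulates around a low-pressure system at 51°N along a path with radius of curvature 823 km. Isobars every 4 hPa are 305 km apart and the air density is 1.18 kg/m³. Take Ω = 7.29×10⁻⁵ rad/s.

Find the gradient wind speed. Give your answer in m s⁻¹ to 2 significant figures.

Coriolis parameter at 51°N:
f = 2Ω sin φ = 2 × 7.29×10⁻⁵ × sin 51° = 1.13×10⁻⁴ s⁻¹
Pressure gradient: |∂P/∂n| = 400 Pa / 305000 m = 1.31×10⁻³ Pa/m
Geostrophic speed: V_g = |∂P/∂n|/(fρ) = 1.31×10⁻³/(1.13×10⁻⁴ × 1.18) = 9.81 m/s
Around a low, centrifugal force acts outward with Coriolis, so pressure-gradient force balances both:
(1/ρ)|∂P/∂n| = fV + V²/R  →  V² + fR·V − fR·V_g = 0
With fR = 1.13×10⁻⁴ × 823×10³ m = 93.3 m/s:
V = [−fR + √((fR)² + 4 fR V_g)]/2 = [−93.3 + √(93.3² + 4×93.3×9.81)]/2 = 8.95 m/s
Subgeostrophic (V < V_g = 9.81 m/s), as expected around a low.

8.9 m s⁻¹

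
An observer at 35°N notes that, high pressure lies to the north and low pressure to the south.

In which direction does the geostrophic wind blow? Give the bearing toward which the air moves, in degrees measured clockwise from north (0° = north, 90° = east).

270°

The pressure-gradient force points toward the south (bearing 180°).
Geostrophic balance: in the Northern Hemisphere the Coriolis force deflects motion to the right, so the geostrophic wind blows 90° to the right of the pressure-gradient force (low pressure on the left).
Rotating 180° by 90° clockwise gives 270° — the wind blows toward the west.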